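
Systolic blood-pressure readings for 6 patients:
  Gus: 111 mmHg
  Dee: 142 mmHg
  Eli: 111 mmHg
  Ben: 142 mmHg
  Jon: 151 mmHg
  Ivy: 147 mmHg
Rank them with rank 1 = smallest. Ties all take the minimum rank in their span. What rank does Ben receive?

3

Sorted (ascending): 111, 111, 142, 142, 147, 151
The 2 values of 111 occupy positions 1–2 → each gets rank 1.
The 2 values of 142 occupy positions 3–4 → each gets rank 3.
Ben has value 142 mmHg → rank 3.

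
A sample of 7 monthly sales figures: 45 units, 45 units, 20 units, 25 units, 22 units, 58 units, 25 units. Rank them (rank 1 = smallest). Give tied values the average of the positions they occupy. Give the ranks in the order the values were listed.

Sorted (ascending): 20, 22, 25, 25, 45, 45, 58
The 2 values of 25 occupy positions 3–4 → average rank (3+4)/2 = 3.5.
The 2 values of 45 occupy positions 5–6 → average rank (5+6)/2 = 5.5.

5.5, 5.5, 1, 3.5, 2, 7, 3.5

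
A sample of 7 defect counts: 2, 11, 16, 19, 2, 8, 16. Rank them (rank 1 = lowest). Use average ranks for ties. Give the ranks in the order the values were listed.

1.5, 4, 5.5, 7, 1.5, 3, 5.5

Sorted (ascending): 2, 2, 8, 11, 16, 16, 19
The 2 values of 2 occupy positions 1–2 → average rank (1+2)/2 = 1.5.
The 2 values of 16 occupy positions 5–6 → average rank (5+6)/2 = 5.5.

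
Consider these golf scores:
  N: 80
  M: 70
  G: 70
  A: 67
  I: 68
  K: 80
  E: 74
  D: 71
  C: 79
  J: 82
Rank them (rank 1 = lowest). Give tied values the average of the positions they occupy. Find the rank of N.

8.5

Sorted (ascending): 67, 68, 70, 70, 71, 74, 79, 80, 80, 82
The 2 values of 70 occupy positions 3–4 → average rank (3+4)/2 = 3.5.
The 2 values of 80 occupy positions 8–9 → average rank (8+9)/2 = 8.5.
N has value 80 → rank 8.5.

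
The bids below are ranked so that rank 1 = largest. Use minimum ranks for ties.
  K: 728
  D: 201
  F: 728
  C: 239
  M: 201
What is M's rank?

4

Sorted (descending): 728, 728, 239, 201, 201
The 2 values of 728 occupy positions 1–2 → each gets rank 1.
The 2 values of 201 occupy positions 4–5 → each gets rank 4.
M has value 201 → rank 4.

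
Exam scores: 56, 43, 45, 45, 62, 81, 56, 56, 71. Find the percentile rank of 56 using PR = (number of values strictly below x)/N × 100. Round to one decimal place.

33.3

N = 9.
Strictly below 56: 3. Equal to 56: 3.
PR = 3/9 × 100 = 33.3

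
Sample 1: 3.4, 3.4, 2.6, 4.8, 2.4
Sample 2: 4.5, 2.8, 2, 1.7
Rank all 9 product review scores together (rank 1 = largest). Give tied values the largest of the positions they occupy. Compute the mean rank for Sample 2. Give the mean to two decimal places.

Sorted (descending): 4.8, 4.5, 3.4, 3.4, 2.8, 2.6, 2.4, 2, 1.7
The 2 values of 3.4 occupy positions 3–4 → each gets rank 4.
Sample 2 values → pooled ranks: 4.5→2, 2.8→5, 2→8, 1.7→9
Mean rank = (2 + 5 + 8 + 9) / 4 = 6.00

6.00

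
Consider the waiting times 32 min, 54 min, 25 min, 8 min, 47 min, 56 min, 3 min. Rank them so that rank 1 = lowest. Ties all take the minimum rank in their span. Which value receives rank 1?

Sorted (ascending): 3, 8, 25, 32, 47, 54, 56
No ties — each value takes its position as its rank.
Rank 1 → value 3.

3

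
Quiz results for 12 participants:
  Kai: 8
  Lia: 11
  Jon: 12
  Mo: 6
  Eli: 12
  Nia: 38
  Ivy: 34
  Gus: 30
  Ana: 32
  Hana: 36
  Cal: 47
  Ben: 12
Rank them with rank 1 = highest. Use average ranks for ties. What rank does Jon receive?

8

Sorted (descending): 47, 38, 36, 34, 32, 30, 12, 12, 12, 11, 8, 6
The 3 values of 12 occupy positions 7–9 → average rank 8.
Jon has value 12 → rank 8.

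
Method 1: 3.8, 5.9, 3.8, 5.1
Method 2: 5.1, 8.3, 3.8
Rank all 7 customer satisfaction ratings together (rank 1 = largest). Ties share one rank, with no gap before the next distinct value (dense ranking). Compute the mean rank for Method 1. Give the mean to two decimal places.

3.25

Sorted (descending): 8.3, 5.9, 5.1, 5.1, 3.8, 3.8, 3.8
The 2 values of 5.1 share dense rank 3.
The 3 values of 3.8 share dense rank 4.
Remaining distinct values take the next consecutive integers.
Method 1 values → pooled ranks: 3.8→4, 5.9→2, 3.8→4, 5.1→3
Mean rank = (4 + 2 + 4 + 3) / 4 = 3.25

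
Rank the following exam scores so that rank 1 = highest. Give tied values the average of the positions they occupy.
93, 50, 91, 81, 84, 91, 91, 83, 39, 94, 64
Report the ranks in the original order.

2, 10, 4, 8, 6, 4, 4, 7, 11, 1, 9

Sorted (descending): 94, 93, 91, 91, 91, 84, 83, 81, 64, 50, 39
The 3 values of 91 occupy positions 3–5 → average rank 4.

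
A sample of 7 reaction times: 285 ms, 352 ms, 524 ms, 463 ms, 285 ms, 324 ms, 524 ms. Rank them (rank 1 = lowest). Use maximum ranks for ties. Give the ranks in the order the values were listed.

2, 4, 7, 5, 2, 3, 7

Sorted (ascending): 285, 285, 324, 352, 463, 524, 524
The 2 values of 285 occupy positions 1–2 → each gets rank 2.
The 2 values of 524 occupy positions 6–7 → each gets rank 7.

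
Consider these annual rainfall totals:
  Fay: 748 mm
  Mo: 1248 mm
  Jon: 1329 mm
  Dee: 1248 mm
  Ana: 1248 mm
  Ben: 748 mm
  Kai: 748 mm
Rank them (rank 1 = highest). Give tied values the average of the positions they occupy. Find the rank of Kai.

Sorted (descending): 1329, 1248, 1248, 1248, 748, 748, 748
The 3 values of 1248 occupy positions 2–4 → average rank 3.
The 3 values of 748 occupy positions 5–7 → average rank 6.
Kai has value 748 mm → rank 6.

6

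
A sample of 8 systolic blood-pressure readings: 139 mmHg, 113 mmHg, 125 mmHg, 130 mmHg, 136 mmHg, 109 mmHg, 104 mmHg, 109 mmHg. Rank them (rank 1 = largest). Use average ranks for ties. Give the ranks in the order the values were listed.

1, 5, 4, 3, 2, 6.5, 8, 6.5

Sorted (descending): 139, 136, 130, 125, 113, 109, 109, 104
The 2 values of 109 occupy positions 6–7 → average rank (6+7)/2 = 6.5.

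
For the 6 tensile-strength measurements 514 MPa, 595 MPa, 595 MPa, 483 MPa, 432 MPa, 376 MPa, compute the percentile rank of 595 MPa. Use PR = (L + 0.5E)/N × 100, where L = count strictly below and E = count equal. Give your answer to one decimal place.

83.3

N = 6.
Strictly below 595: 4. Equal to 595: 2.
PR = (4 + 0.5·2)/6 × 100 = 83.3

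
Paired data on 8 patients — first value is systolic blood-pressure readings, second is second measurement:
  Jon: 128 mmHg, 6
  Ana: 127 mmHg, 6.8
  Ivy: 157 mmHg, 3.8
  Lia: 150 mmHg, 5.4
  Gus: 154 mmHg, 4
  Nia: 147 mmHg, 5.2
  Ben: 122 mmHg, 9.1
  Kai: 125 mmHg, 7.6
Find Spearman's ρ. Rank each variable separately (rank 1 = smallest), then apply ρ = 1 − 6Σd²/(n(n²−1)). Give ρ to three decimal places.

-0.976

Ranks of variable 1: 4, 3, 8, 6, 7, 5, 1, 2
Ranks of variable 2: 5, 6, 1, 4, 2, 3, 8, 7
d = r₁ − r₂: -1, -3, 7, 2, 5, 2, -7, -5
d²: 1, 9, 49, 4, 25, 4, 49, 25; Σd² = 166
ρ = 1 − 6·166/(8·63) = 1 − 996/504 = -0.976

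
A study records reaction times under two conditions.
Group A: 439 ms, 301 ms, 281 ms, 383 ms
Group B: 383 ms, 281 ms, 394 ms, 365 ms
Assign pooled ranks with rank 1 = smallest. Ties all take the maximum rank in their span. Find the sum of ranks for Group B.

Sorted (ascending): 281, 281, 301, 365, 383, 383, 394, 439
The 2 values of 281 occupy positions 1–2 → each gets rank 2.
The 2 values of 383 occupy positions 5–6 → each gets rank 6.
Group B values → pooled ranks: 383→6, 281→2, 394→7, 365→4
Rank sum = 6 + 2 + 7 + 4 = 19

19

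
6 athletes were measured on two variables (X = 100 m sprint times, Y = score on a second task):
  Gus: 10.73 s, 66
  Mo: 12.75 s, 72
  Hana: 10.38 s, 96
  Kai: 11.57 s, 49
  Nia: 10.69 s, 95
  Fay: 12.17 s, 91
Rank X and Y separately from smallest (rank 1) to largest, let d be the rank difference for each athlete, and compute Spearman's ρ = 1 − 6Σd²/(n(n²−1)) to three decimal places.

Ranks of variable 1: 3, 6, 1, 4, 2, 5
Ranks of variable 2: 2, 3, 6, 1, 5, 4
d = r₁ − r₂: 1, 3, -5, 3, -3, 1
d²: 1, 9, 25, 9, 9, 1; Σd² = 54
ρ = 1 − 6·54/(6·35) = 1 − 324/210 = -0.543

-0.543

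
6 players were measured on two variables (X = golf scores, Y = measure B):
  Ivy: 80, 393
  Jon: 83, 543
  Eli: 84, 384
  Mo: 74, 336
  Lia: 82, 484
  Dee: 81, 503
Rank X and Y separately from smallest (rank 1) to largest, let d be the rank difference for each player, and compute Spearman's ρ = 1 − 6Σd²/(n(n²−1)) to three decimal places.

0.371

Ranks of variable 1: 2, 5, 6, 1, 4, 3
Ranks of variable 2: 3, 6, 2, 1, 4, 5
d = r₁ − r₂: -1, -1, 4, 0, 0, -2
d²: 1, 1, 16, 0, 0, 4; Σd² = 22
ρ = 1 − 6·22/(6·35) = 1 − 132/210 = 0.371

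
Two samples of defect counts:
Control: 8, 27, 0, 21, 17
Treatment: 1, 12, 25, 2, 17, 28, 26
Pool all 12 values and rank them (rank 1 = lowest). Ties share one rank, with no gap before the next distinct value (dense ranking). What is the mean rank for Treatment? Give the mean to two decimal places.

6.29

Sorted (ascending): 0, 1, 2, 8, 12, 17, 17, 21, 25, 26, 27, 28
The 2 values of 17 share dense rank 6.
Remaining distinct values take the next consecutive integers.
Treatment values → pooled ranks: 1→2, 12→5, 25→8, 2→3, 17→6, 28→11, 26→9
Mean rank = (2 + 5 + 8 + 3 + 6 + 11 + 9) / 7 = 6.29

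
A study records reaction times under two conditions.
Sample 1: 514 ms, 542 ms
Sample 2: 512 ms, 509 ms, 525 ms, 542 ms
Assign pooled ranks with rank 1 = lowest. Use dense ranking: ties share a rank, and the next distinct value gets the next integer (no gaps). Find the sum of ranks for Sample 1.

8

Sorted (ascending): 509, 512, 514, 525, 542, 542
The 2 values of 542 share dense rank 5.
Remaining distinct values take the next consecutive integers.
Sample 1 values → pooled ranks: 514→3, 542→5
Rank sum = 3 + 5 = 8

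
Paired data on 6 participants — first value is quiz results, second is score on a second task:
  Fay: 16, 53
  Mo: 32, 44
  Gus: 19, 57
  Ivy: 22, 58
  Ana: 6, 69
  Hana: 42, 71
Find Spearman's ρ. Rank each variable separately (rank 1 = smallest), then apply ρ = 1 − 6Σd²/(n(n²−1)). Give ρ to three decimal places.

0.086

Ranks of variable 1: 2, 5, 3, 4, 1, 6
Ranks of variable 2: 2, 1, 3, 4, 5, 6
d = r₁ − r₂: 0, 4, 0, 0, -4, 0
d²: 0, 16, 0, 0, 16, 0; Σd² = 32
ρ = 1 − 6·32/(6·35) = 1 − 192/210 = 0.086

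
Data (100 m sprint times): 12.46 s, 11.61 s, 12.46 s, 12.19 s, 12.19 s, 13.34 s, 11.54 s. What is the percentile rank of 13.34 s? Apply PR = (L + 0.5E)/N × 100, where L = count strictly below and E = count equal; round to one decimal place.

N = 7.
Strictly below 13.34: 6. Equal to 13.34: 1.
PR = (6 + 0.5·1)/7 × 100 = 92.9

92.9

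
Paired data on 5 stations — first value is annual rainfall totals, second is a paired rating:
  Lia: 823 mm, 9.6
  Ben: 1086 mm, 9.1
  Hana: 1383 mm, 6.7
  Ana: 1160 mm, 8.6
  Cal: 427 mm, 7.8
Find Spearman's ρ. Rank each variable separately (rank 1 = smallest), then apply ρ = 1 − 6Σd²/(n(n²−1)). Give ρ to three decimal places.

-0.400

Ranks of variable 1: 2, 3, 5, 4, 1
Ranks of variable 2: 5, 4, 1, 3, 2
d = r₁ − r₂: -3, -1, 4, 1, -1
d²: 9, 1, 16, 1, 1; Σd² = 28
ρ = 1 − 6·28/(5·24) = 1 − 168/120 = -0.400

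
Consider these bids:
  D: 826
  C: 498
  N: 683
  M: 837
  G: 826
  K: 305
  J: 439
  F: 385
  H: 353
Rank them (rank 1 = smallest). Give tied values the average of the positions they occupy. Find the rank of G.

Sorted (ascending): 305, 353, 385, 439, 498, 683, 826, 826, 837
The 2 values of 826 occupy positions 7–8 → average rank (7+8)/2 = 7.5.
G has value 826 → rank 7.5.

7.5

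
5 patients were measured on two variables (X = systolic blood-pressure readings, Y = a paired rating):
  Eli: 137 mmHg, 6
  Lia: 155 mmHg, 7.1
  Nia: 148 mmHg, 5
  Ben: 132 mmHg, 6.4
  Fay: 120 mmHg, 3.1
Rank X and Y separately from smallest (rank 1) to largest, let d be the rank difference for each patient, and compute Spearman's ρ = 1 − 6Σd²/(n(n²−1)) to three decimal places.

Ranks of variable 1: 3, 5, 4, 2, 1
Ranks of variable 2: 3, 5, 2, 4, 1
d = r₁ − r₂: 0, 0, 2, -2, 0
d²: 0, 0, 4, 4, 0; Σd² = 8
ρ = 1 − 6·8/(5·24) = 1 − 48/120 = 0.600

0.600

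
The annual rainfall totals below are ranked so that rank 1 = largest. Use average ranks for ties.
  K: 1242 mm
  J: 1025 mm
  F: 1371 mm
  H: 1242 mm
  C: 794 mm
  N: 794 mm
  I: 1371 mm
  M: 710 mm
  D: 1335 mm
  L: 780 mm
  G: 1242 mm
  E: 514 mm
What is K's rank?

Sorted (descending): 1371, 1371, 1335, 1242, 1242, 1242, 1025, 794, 794, 780, 710, 514
The 2 values of 1371 occupy positions 1–2 → average rank (1+2)/2 = 1.5.
The 3 values of 1242 occupy positions 4–6 → average rank 5.
The 2 values of 794 occupy positions 8–9 → average rank (8+9)/2 = 8.5.
K has value 1242 mm → rank 5.

5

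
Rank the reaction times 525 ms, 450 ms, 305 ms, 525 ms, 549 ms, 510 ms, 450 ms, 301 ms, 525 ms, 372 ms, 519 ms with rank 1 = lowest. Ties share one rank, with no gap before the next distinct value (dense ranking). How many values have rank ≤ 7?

Sorted (ascending): 301, 305, 372, 450, 450, 510, 519, 525, 525, 525, 549
The 2 values of 450 share dense rank 4.
The 3 values of 525 share dense rank 7.
Remaining distinct values take the next consecutive integers.
Ranks ≤ 7: {1, 2, 3, 4, 4, 5, 6, 7, 7, 7} → 10 values.

10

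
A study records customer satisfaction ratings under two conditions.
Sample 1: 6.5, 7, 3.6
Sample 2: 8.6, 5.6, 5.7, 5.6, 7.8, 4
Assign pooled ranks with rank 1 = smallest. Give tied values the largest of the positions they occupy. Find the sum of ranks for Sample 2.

Sorted (ascending): 3.6, 4, 5.6, 5.6, 5.7, 6.5, 7, 7.8, 8.6
The 2 values of 5.6 occupy positions 3–4 → each gets rank 4.
Sample 2 values → pooled ranks: 8.6→9, 5.6→4, 5.7→5, 5.6→4, 7.8→8, 4→2
Rank sum = 9 + 4 + 5 + 4 + 8 + 2 = 32

32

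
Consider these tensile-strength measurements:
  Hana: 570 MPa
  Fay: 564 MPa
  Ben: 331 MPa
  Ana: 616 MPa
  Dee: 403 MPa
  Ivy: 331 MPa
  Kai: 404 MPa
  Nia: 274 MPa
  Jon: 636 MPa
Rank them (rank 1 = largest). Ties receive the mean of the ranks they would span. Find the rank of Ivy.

7.5

Sorted (descending): 636, 616, 570, 564, 404, 403, 331, 331, 274
The 2 values of 331 occupy positions 7–8 → average rank (7+8)/2 = 7.5.
Ivy has value 331 MPa → rank 7.5.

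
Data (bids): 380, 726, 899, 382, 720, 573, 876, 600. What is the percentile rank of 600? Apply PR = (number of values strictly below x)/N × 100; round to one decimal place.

N = 8.
Strictly below 600: 3. Equal to 600: 1.
PR = 3/8 × 100 = 37.5

37.5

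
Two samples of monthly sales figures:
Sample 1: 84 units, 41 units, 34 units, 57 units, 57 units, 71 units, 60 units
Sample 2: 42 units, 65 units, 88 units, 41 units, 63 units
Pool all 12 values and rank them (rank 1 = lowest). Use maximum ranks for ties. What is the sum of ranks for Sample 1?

44

Sorted (ascending): 34, 41, 41, 42, 57, 57, 60, 63, 65, 71, 84, 88
The 2 values of 41 occupy positions 2–3 → each gets rank 3.
The 2 values of 57 occupy positions 5–6 → each gets rank 6.
Sample 1 values → pooled ranks: 84→11, 41→3, 34→1, 57→6, 57→6, 71→10, 60→7
Rank sum = 11 + 3 + 1 + 6 + 6 + 10 + 7 = 44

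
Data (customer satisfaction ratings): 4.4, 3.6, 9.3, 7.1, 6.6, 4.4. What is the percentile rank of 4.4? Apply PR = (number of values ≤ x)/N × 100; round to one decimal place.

50.0

N = 6.
Strictly below 4.4: 1. Equal to 4.4: 2.
PR = 3/6 × 100 = 50.0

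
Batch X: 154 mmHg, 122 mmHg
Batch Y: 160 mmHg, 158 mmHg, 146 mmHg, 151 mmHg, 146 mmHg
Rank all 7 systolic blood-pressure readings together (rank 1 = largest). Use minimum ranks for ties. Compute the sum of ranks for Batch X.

10

Sorted (descending): 160, 158, 154, 151, 146, 146, 122
The 2 values of 146 occupy positions 5–6 → each gets rank 5.
Batch X values → pooled ranks: 154→3, 122→7
Rank sum = 3 + 7 = 10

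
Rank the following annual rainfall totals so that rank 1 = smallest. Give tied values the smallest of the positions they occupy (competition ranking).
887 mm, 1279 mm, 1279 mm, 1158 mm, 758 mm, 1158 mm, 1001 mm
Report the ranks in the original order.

2, 6, 6, 4, 1, 4, 3

Sorted (ascending): 758, 887, 1001, 1158, 1158, 1279, 1279
The 2 values of 1158 occupy positions 4–5 → each gets rank 4.
The 2 values of 1279 occupy positions 6–7 → each gets rank 6.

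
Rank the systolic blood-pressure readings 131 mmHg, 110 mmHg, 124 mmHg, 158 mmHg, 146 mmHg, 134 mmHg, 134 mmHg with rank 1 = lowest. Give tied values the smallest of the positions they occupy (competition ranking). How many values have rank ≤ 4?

Sorted (ascending): 110, 124, 131, 134, 134, 146, 158
The 2 values of 134 occupy positions 4–5 → each gets rank 4.
Ranks ≤ 4: {1, 2, 3, 4, 4} → 5 values.

5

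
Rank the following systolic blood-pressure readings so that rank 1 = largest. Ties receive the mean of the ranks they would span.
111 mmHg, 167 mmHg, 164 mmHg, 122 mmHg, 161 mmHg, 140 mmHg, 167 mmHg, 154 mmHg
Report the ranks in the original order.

8, 1.5, 3, 7, 4, 6, 1.5, 5

Sorted (descending): 167, 167, 164, 161, 154, 140, 122, 111
The 2 values of 167 occupy positions 1–2 → average rank (1+2)/2 = 1.5.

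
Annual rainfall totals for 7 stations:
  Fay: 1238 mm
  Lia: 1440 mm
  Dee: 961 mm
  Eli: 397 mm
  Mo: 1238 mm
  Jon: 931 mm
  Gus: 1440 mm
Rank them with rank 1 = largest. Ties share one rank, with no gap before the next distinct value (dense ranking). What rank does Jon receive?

4

Sorted (descending): 1440, 1440, 1238, 1238, 961, 931, 397
The 2 values of 1440 share dense rank 1.
The 2 values of 1238 share dense rank 2.
Remaining distinct values take the next consecutive integers.
Jon has value 931 mm → rank 4.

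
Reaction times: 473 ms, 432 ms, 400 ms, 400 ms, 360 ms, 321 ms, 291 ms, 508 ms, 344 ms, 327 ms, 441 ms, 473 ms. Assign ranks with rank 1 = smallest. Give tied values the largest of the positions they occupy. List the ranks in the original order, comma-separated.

Sorted (ascending): 291, 321, 327, 344, 360, 400, 400, 432, 441, 473, 473, 508
The 2 values of 400 occupy positions 6–7 → each gets rank 7.
The 2 values of 473 occupy positions 10–11 → each gets rank 11.

11, 8, 7, 7, 5, 2, 1, 12, 4, 3, 9, 11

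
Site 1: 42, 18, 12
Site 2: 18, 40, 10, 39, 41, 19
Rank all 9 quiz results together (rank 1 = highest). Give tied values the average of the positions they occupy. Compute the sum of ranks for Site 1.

15.5

Sorted (descending): 42, 41, 40, 39, 19, 18, 18, 12, 10
The 2 values of 18 occupy positions 6–7 → average rank (6+7)/2 = 6.5.
Site 1 values → pooled ranks: 42→1, 18→6.5, 12→8
Rank sum = 1 + 6.5 + 8 = 15.5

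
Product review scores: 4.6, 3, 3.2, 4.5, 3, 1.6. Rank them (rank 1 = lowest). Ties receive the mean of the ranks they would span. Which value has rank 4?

3.2

Sorted (ascending): 1.6, 3, 3, 3.2, 4.5, 4.6
The 2 values of 3 occupy positions 2–3 → average rank (2+3)/2 = 2.5.
Rank 4 → value 3.2.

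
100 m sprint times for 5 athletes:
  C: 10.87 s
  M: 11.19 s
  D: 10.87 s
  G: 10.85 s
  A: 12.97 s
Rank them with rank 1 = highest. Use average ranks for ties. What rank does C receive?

3.5

Sorted (descending): 12.97, 11.19, 10.87, 10.87, 10.85
The 2 values of 10.87 occupy positions 3–4 → average rank (3+4)/2 = 3.5.
C has value 10.87 s → rank 3.5.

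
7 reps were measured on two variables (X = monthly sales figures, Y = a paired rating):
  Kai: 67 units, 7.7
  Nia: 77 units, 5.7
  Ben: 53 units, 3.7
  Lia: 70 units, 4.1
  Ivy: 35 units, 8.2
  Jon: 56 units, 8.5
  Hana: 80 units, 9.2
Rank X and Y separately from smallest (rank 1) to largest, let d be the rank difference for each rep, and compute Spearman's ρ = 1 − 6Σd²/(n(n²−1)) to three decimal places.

0.214

Ranks of variable 1: 4, 6, 2, 5, 1, 3, 7
Ranks of variable 2: 4, 3, 1, 2, 5, 6, 7
d = r₁ − r₂: 0, 3, 1, 3, -4, -3, 0
d²: 0, 9, 1, 9, 16, 9, 0; Σd² = 44
ρ = 1 − 6·44/(7·48) = 1 − 264/336 = 0.214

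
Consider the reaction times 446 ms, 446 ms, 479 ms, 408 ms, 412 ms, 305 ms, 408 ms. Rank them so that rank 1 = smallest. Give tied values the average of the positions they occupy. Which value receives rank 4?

Sorted (ascending): 305, 408, 408, 412, 446, 446, 479
The 2 values of 408 occupy positions 2–3 → average rank (2+3)/2 = 2.5.
The 2 values of 446 occupy positions 5–6 → average rank (5+6)/2 = 5.5.
Rank 4 → value 412.

412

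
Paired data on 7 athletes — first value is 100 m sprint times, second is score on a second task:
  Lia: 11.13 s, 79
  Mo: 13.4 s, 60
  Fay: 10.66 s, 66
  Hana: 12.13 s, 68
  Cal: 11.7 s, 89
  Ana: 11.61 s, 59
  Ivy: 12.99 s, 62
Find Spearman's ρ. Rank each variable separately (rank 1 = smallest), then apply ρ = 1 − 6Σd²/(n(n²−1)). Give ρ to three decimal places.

-0.286

Ranks of variable 1: 2, 7, 1, 5, 4, 3, 6
Ranks of variable 2: 6, 2, 4, 5, 7, 1, 3
d = r₁ − r₂: -4, 5, -3, 0, -3, 2, 3
d²: 16, 25, 9, 0, 9, 4, 9; Σd² = 72
ρ = 1 − 6·72/(7·48) = 1 − 432/336 = -0.286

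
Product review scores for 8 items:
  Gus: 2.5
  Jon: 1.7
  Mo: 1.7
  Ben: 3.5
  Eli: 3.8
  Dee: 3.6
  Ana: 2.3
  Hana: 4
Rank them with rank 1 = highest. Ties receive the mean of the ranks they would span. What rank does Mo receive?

7.5

Sorted (descending): 4, 3.8, 3.6, 3.5, 2.5, 2.3, 1.7, 1.7
The 2 values of 1.7 occupy positions 7–8 → average rank (7+8)/2 = 7.5.
Mo has value 1.7 → rank 7.5.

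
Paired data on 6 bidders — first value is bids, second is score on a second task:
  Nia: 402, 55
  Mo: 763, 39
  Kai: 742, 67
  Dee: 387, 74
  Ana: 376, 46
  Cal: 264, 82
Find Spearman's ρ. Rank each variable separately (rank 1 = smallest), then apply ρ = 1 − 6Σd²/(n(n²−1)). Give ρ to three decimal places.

-0.600

Ranks of variable 1: 4, 6, 5, 3, 2, 1
Ranks of variable 2: 3, 1, 4, 5, 2, 6
d = r₁ − r₂: 1, 5, 1, -2, 0, -5
d²: 1, 25, 1, 4, 0, 25; Σd² = 56
ρ = 1 − 6·56/(6·35) = 1 − 336/210 = -0.600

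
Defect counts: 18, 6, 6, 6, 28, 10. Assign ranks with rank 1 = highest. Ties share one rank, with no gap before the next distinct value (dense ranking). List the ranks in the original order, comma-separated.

Sorted (descending): 28, 18, 10, 6, 6, 6
The 3 values of 6 share dense rank 4.
Remaining distinct values take the next consecutive integers.

2, 4, 4, 4, 1, 3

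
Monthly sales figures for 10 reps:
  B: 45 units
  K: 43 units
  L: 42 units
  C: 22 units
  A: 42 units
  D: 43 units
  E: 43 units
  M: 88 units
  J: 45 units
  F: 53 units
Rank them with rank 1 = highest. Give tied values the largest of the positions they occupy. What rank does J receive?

4

Sorted (descending): 88, 53, 45, 45, 43, 43, 43, 42, 42, 22
The 2 values of 45 occupy positions 3–4 → each gets rank 4.
The 3 values of 43 occupy positions 5–7 → each gets rank 7.
The 2 values of 42 occupy positions 8–9 → each gets rank 9.
J has value 45 units → rank 4.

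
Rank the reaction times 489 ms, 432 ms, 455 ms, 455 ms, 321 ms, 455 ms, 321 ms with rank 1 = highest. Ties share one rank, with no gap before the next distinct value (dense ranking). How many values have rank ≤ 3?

Sorted (descending): 489, 455, 455, 455, 432, 321, 321
The 3 values of 455 share dense rank 2.
The 2 values of 321 share dense rank 4.
Remaining distinct values take the next consecutive integers.
Ranks ≤ 3: {1, 2, 2, 2, 3} → 5 values.

5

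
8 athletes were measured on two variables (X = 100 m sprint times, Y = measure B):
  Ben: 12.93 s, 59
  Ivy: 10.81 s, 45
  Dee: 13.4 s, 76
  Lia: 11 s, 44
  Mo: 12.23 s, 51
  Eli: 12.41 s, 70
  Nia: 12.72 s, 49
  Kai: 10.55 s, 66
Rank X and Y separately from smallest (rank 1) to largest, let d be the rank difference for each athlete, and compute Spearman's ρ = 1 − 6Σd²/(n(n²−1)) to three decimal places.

0.452

Ranks of variable 1: 7, 2, 8, 3, 4, 5, 6, 1
Ranks of variable 2: 5, 2, 8, 1, 4, 7, 3, 6
d = r₁ − r₂: 2, 0, 0, 2, 0, -2, 3, -5
d²: 4, 0, 0, 4, 0, 4, 9, 25; Σd² = 46
ρ = 1 − 6·46/(8·63) = 1 − 276/504 = 0.452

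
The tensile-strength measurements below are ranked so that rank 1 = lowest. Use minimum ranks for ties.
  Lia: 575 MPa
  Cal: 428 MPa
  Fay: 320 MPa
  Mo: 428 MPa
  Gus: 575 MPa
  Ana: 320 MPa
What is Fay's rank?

Sorted (ascending): 320, 320, 428, 428, 575, 575
The 2 values of 320 occupy positions 1–2 → each gets rank 1.
The 2 values of 428 occupy positions 3–4 → each gets rank 3.
The 2 values of 575 occupy positions 5–6 → each gets rank 5.
Fay has value 320 MPa → rank 1.

1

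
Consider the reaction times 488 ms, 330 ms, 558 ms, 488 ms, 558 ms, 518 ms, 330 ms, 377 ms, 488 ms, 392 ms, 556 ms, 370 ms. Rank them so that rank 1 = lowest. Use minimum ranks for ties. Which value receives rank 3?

370

Sorted (ascending): 330, 330, 370, 377, 392, 488, 488, 488, 518, 556, 558, 558
The 2 values of 330 occupy positions 1–2 → each gets rank 1.
The 3 values of 488 occupy positions 6–8 → each gets rank 6.
The 2 values of 558 occupy positions 11–12 → each gets rank 11.
Rank 3 → value 370.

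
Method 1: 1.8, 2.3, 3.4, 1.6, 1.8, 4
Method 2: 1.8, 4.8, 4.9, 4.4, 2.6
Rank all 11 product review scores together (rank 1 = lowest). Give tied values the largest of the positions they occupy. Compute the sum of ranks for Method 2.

Sorted (ascending): 1.6, 1.8, 1.8, 1.8, 2.3, 2.6, 3.4, 4, 4.4, 4.8, 4.9
The 3 values of 1.8 occupy positions 2–4 → each gets rank 4.
Method 2 values → pooled ranks: 1.8→4, 4.8→10, 4.9→11, 4.4→9, 2.6→6
Rank sum = 4 + 10 + 11 + 9 + 6 = 40

40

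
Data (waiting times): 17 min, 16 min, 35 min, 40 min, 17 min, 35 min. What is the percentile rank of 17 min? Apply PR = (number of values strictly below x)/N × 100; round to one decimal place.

N = 6.
Strictly below 17: 1. Equal to 17: 2.
PR = 1/6 × 100 = 16.7

16.7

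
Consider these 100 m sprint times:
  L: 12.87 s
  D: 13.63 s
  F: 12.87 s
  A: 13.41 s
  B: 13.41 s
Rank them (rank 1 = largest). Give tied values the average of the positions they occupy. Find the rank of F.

Sorted (descending): 13.63, 13.41, 13.41, 12.87, 12.87
The 2 values of 13.41 occupy positions 2–3 → average rank (2+3)/2 = 2.5.
The 2 values of 12.87 occupy positions 4–5 → average rank (4+5)/2 = 4.5.
F has value 12.87 s → rank 4.5.

4.5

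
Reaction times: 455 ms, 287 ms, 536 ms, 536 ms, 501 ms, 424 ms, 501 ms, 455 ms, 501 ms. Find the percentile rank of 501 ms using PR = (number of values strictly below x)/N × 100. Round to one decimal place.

44.4

N = 9.
Strictly below 501: 4. Equal to 501: 3.
PR = 4/9 × 100 = 44.4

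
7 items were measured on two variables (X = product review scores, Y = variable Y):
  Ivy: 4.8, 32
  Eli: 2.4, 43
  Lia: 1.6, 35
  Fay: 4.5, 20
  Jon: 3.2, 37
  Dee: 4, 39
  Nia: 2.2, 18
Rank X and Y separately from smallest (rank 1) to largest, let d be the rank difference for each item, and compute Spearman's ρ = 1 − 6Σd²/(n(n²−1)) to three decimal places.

-0.071

Ranks of variable 1: 7, 3, 1, 6, 4, 5, 2
Ranks of variable 2: 3, 7, 4, 2, 5, 6, 1
d = r₁ − r₂: 4, -4, -3, 4, -1, -1, 1
d²: 16, 16, 9, 16, 1, 1, 1; Σd² = 60
ρ = 1 − 6·60/(7·48) = 1 − 360/336 = -0.071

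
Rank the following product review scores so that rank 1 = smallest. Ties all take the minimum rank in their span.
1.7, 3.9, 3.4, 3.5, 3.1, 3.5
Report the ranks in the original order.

Sorted (ascending): 1.7, 3.1, 3.4, 3.5, 3.5, 3.9
The 2 values of 3.5 occupy positions 4–5 → each gets rank 4.

1, 6, 3, 4, 2, 4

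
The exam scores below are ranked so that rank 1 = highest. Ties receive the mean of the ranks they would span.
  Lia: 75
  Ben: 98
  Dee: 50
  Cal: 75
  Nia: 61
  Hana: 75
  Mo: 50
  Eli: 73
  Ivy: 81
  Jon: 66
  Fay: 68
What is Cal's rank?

Sorted (descending): 98, 81, 75, 75, 75, 73, 68, 66, 61, 50, 50
The 3 values of 75 occupy positions 3–5 → average rank 4.
The 2 values of 50 occupy positions 10–11 → average rank (10+11)/2 = 10.5.
Cal has value 75 → rank 4.

4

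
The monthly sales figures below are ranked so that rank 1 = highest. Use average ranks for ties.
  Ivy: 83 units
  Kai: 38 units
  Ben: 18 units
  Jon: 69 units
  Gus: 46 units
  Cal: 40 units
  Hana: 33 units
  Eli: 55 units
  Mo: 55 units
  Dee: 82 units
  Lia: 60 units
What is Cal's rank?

8

Sorted (descending): 83, 82, 69, 60, 55, 55, 46, 40, 38, 33, 18
The 2 values of 55 occupy positions 5–6 → average rank (5+6)/2 = 5.5.
Cal has value 40 units → rank 8.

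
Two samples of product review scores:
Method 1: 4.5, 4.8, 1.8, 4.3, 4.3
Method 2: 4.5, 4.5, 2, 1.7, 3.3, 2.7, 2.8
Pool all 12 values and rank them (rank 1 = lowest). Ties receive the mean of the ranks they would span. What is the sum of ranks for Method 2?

Sorted (ascending): 1.7, 1.8, 2, 2.7, 2.8, 3.3, 4.3, 4.3, 4.5, 4.5, 4.5, 4.8
The 2 values of 4.3 occupy positions 7–8 → average rank (7+8)/2 = 7.5.
The 3 values of 4.5 occupy positions 9–11 → average rank 10.
Method 2 values → pooled ranks: 4.5→10, 4.5→10, 2→3, 1.7→1, 3.3→6, 2.7→4, 2.8→5
Rank sum = 10 + 10 + 3 + 1 + 6 + 4 + 5 = 39

39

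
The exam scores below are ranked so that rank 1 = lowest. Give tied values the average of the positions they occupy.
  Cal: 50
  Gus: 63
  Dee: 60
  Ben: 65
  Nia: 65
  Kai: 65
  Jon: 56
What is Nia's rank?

Sorted (ascending): 50, 56, 60, 63, 65, 65, 65
The 3 values of 65 occupy positions 5–7 → average rank 6.
Nia has value 65 → rank 6.

6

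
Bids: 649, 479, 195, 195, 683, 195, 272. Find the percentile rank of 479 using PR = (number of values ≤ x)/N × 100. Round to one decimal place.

71.4

N = 7.
Strictly below 479: 4. Equal to 479: 1.
PR = 5/7 × 100 = 71.4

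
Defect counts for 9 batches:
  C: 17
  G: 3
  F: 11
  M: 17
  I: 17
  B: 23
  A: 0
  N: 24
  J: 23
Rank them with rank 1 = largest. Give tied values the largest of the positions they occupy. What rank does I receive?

6

Sorted (descending): 24, 23, 23, 17, 17, 17, 11, 3, 0
The 2 values of 23 occupy positions 2–3 → each gets rank 3.
The 3 values of 17 occupy positions 4–6 → each gets rank 6.
I has value 17 → rank 6.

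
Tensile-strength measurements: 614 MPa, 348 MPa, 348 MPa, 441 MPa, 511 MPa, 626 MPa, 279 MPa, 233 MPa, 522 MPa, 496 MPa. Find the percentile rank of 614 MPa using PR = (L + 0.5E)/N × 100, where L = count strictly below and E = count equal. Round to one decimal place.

85.0

N = 10.
Strictly below 614: 8. Equal to 614: 1.
PR = (8 + 0.5·1)/10 × 100 = 85.0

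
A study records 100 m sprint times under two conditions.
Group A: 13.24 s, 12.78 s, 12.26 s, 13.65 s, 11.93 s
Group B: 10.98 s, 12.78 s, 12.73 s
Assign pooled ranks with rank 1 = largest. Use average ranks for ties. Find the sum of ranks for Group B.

Sorted (descending): 13.65, 13.24, 12.78, 12.78, 12.73, 12.26, 11.93, 10.98
The 2 values of 12.78 occupy positions 3–4 → average rank (3+4)/2 = 3.5.
Group B values → pooled ranks: 10.98→8, 12.78→3.5, 12.73→5
Rank sum = 8 + 3.5 + 5 = 16.5

16.5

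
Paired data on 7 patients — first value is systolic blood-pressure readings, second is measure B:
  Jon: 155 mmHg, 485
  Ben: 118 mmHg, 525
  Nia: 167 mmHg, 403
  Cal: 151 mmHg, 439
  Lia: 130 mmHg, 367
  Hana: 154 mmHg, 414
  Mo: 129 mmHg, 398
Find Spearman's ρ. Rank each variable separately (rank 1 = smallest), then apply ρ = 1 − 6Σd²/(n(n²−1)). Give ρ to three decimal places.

-0.036

Ranks of variable 1: 6, 1, 7, 4, 3, 5, 2
Ranks of variable 2: 6, 7, 3, 5, 1, 4, 2
d = r₁ − r₂: 0, -6, 4, -1, 2, 1, 0
d²: 0, 36, 16, 1, 4, 1, 0; Σd² = 58
ρ = 1 − 6·58/(7·48) = 1 − 348/336 = -0.036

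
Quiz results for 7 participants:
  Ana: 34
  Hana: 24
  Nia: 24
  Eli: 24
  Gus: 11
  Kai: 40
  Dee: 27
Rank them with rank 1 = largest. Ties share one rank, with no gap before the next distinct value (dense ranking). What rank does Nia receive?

Sorted (descending): 40, 34, 27, 24, 24, 24, 11
The 3 values of 24 share dense rank 4.
Remaining distinct values take the next consecutive integers.
Nia has value 24 → rank 4.

4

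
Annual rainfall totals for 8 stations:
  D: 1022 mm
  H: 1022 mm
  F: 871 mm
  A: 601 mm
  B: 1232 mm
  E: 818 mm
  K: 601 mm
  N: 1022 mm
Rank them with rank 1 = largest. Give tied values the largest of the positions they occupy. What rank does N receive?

Sorted (descending): 1232, 1022, 1022, 1022, 871, 818, 601, 601
The 3 values of 1022 occupy positions 2–4 → each gets rank 4.
The 2 values of 601 occupy positions 7–8 → each gets rank 8.
N has value 1022 mm → rank 4.

4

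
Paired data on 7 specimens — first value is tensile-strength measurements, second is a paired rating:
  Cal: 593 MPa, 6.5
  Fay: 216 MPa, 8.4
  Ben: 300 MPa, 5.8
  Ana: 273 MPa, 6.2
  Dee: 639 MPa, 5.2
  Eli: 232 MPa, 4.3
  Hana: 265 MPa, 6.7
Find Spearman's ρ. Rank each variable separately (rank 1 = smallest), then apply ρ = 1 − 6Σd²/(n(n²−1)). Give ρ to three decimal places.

Ranks of variable 1: 6, 1, 5, 4, 7, 2, 3
Ranks of variable 2: 5, 7, 3, 4, 2, 1, 6
d = r₁ − r₂: 1, -6, 2, 0, 5, 1, -3
d²: 1, 36, 4, 0, 25, 1, 9; Σd² = 76
ρ = 1 − 6·76/(7·48) = 1 − 456/336 = -0.357

-0.357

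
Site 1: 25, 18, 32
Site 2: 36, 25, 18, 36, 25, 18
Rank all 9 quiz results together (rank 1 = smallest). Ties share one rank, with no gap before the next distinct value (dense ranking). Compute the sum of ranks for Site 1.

Sorted (ascending): 18, 18, 18, 25, 25, 25, 32, 36, 36
The 3 values of 18 share dense rank 1.
The 3 values of 25 share dense rank 2.
The 2 values of 36 share dense rank 4.
Remaining distinct values take the next consecutive integers.
Site 1 values → pooled ranks: 25→2, 18→1, 32→3
Rank sum = 2 + 1 + 3 = 6

6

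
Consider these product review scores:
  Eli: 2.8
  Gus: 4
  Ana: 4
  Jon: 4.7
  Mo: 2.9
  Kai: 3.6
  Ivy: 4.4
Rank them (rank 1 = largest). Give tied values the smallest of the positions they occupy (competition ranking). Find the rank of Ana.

3

Sorted (descending): 4.7, 4.4, 4, 4, 3.6, 2.9, 2.8
The 2 values of 4 occupy positions 3–4 → each gets rank 3.
Ana has value 4 → rank 3.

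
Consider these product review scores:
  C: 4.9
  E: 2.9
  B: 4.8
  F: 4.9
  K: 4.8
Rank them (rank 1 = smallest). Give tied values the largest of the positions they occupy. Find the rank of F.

Sorted (ascending): 2.9, 4.8, 4.8, 4.9, 4.9
The 2 values of 4.8 occupy positions 2–3 → each gets rank 3.
The 2 values of 4.9 occupy positions 4–5 → each gets rank 5.
F has value 4.9 → rank 5.

5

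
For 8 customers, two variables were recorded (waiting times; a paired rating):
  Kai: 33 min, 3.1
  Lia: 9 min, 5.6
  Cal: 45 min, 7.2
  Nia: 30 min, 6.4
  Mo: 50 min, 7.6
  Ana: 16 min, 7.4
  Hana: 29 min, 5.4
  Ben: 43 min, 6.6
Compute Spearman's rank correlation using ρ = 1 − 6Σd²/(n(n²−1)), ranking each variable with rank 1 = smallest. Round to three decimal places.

0.429

Ranks of variable 1: 5, 1, 7, 4, 8, 2, 3, 6
Ranks of variable 2: 1, 3, 6, 4, 8, 7, 2, 5
d = r₁ − r₂: 4, -2, 1, 0, 0, -5, 1, 1
d²: 16, 4, 1, 0, 0, 25, 1, 1; Σd² = 48
ρ = 1 − 6·48/(8·63) = 1 − 288/504 = 0.429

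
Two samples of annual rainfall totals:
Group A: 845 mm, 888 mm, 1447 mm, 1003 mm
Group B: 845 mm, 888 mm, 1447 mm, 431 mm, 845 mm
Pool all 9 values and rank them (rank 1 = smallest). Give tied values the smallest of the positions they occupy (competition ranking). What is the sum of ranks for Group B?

18

Sorted (ascending): 431, 845, 845, 845, 888, 888, 1003, 1447, 1447
The 3 values of 845 occupy positions 2–4 → each gets rank 2.
The 2 values of 888 occupy positions 5–6 → each gets rank 5.
The 2 values of 1447 occupy positions 8–9 → each gets rank 8.
Group B values → pooled ranks: 845→2, 888→5, 1447→8, 431→1, 845→2
Rank sum = 2 + 5 + 8 + 1 + 2 = 18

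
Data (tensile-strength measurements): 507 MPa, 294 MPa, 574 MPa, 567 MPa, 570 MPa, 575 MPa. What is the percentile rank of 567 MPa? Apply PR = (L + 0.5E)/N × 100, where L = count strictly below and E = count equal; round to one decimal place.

N = 6.
Strictly below 567: 2. Equal to 567: 1.
PR = (2 + 0.5·1)/6 × 100 = 41.7

41.7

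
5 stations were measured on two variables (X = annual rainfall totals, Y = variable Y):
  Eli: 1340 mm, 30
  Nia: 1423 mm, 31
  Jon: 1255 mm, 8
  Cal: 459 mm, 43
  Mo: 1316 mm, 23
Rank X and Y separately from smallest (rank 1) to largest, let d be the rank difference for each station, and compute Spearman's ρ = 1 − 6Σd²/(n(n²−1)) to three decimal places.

Ranks of variable 1: 4, 5, 2, 1, 3
Ranks of variable 2: 3, 4, 1, 5, 2
d = r₁ − r₂: 1, 1, 1, -4, 1
d²: 1, 1, 1, 16, 1; Σd² = 20
ρ = 1 − 6·20/(5·24) = 1 − 120/120 = 0.000

0.000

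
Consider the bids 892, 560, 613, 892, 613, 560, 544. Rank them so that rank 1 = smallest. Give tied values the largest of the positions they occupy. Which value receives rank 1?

Sorted (ascending): 544, 560, 560, 613, 613, 892, 892
The 2 values of 560 occupy positions 2–3 → each gets rank 3.
The 2 values of 613 occupy positions 4–5 → each gets rank 5.
The 2 values of 892 occupy positions 6–7 → each gets rank 7.
Rank 1 → value 544.

544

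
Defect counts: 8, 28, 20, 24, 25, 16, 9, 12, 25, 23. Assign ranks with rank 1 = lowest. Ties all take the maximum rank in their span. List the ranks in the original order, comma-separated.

Sorted (ascending): 8, 9, 12, 16, 20, 23, 24, 25, 25, 28
The 2 values of 25 occupy positions 8–9 → each gets rank 9.

1, 10, 5, 7, 9, 4, 2, 3, 9, 6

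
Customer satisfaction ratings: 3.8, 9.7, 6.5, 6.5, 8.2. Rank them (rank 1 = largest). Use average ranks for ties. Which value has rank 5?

3.8

Sorted (descending): 9.7, 8.2, 6.5, 6.5, 3.8
The 2 values of 6.5 occupy positions 3–4 → average rank (3+4)/2 = 3.5.
Rank 5 → value 3.8.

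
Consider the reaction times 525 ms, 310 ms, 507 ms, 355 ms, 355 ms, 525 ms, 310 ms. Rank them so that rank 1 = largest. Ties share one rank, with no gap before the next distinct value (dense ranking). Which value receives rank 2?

Sorted (descending): 525, 525, 507, 355, 355, 310, 310
The 2 values of 525 share dense rank 1.
The 2 values of 355 share dense rank 3.
The 2 values of 310 share dense rank 4.
Remaining distinct values take the next consecutive integers.
Rank 2 → value 507.

507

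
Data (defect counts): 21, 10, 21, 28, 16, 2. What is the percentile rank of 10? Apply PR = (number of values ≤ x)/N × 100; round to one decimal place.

N = 6.
Strictly below 10: 1. Equal to 10: 1.
PR = 2/6 × 100 = 33.3

33.3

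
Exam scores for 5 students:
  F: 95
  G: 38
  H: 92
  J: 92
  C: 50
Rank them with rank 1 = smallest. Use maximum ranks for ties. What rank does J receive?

4

Sorted (ascending): 38, 50, 92, 92, 95
The 2 values of 92 occupy positions 3–4 → each gets rank 4.
J has value 92 → rank 4.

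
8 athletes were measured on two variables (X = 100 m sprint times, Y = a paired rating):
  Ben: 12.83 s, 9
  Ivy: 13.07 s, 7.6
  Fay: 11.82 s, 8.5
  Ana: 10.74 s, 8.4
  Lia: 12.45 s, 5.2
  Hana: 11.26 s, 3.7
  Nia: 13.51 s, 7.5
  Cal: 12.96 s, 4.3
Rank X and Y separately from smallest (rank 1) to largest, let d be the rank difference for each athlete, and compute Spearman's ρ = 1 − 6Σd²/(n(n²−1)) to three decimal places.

Ranks of variable 1: 5, 7, 3, 1, 4, 2, 8, 6
Ranks of variable 2: 8, 5, 7, 6, 3, 1, 4, 2
d = r₁ − r₂: -3, 2, -4, -5, 1, 1, 4, 4
d²: 9, 4, 16, 25, 1, 1, 16, 16; Σd² = 88
ρ = 1 − 6·88/(8·63) = 1 − 528/504 = -0.048

-0.048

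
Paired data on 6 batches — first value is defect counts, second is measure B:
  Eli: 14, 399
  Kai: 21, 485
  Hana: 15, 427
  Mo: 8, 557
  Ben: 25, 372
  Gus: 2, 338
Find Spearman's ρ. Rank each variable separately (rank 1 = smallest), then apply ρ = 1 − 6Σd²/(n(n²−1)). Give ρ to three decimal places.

0.086

Ranks of variable 1: 3, 5, 4, 2, 6, 1
Ranks of variable 2: 3, 5, 4, 6, 2, 1
d = r₁ − r₂: 0, 0, 0, -4, 4, 0
d²: 0, 0, 0, 16, 16, 0; Σd² = 32
ρ = 1 − 6·32/(6·35) = 1 − 192/210 = 0.086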